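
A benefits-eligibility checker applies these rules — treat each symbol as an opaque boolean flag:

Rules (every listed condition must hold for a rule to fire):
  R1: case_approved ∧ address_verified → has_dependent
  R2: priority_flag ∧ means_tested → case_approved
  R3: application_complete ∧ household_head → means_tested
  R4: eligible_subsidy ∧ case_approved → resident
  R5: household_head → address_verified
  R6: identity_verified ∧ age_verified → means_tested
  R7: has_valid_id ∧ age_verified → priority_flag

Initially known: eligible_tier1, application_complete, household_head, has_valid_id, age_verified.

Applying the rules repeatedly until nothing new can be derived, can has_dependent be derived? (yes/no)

yes

Round 1 — R3, R5, R7, derive means_tested, address_verified, priority_flag.
Round 2 — R2, derive case_approved.
Round 3 — R1, derive has_dependent.
has_dependent appears in round 3, so it is derivable.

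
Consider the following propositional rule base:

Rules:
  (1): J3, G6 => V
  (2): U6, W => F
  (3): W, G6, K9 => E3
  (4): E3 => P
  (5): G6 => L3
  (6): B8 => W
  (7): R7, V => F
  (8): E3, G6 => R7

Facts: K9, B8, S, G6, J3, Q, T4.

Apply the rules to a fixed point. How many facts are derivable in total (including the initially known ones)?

14

Round 1 — (1), (5), (6), derive V, L3, W.
Round 2 — (3), derive E3.
Round 3 — (4), (8), derive P, R7.
Round 4 — (7), derive F.
Closure: {B8, E3, F, G6, J3, K9, L3, P, Q, R7, S, T4, V, W} — 14 facts.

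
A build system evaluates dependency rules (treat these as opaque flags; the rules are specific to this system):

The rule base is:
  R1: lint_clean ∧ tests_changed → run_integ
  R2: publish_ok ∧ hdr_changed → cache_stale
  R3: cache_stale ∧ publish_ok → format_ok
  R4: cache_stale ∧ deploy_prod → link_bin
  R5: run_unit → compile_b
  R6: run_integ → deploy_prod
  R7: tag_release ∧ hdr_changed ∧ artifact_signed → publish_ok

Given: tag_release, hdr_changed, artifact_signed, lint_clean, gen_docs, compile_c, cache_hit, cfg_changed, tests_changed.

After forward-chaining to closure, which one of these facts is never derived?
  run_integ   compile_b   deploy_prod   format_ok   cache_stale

compile_b

Round 1: R1 [lint_clean ∧ tests_changed → run_integ]; R7 [tag_release ∧ hdr_changed ∧ artifact_signed → publish_ok]. New: run_integ, publish_ok.
Round 2: R2 [publish_ok ∧ hdr_changed → cache_stale]; R6 [run_integ → deploy_prod]. New: cache_stale, deploy_prod.
Round 3: R3 [cache_stale ∧ publish_ok → format_ok]; R4 [cache_stale ∧ deploy_prod → link_bin]. New: format_ok, link_bin.
Derived: run_integ (round 1), deploy_prod (round 2), format_ok (round 3), cache_stale (round 2). compile_b never appears in any round.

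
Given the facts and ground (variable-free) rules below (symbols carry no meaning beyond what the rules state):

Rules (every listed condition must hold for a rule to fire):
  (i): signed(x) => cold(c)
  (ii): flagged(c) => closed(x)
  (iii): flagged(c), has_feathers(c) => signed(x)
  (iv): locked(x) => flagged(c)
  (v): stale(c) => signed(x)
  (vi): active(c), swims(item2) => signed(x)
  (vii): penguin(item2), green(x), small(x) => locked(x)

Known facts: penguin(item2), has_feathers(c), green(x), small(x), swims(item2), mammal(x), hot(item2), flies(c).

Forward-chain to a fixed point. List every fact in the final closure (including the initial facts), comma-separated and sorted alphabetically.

[1] (vii) [penguin(item2), green(x), small(x) => locked(x)]. ⇒ new: locked(x).
[2] (iv) [locked(x) => flagged(c)]. ⇒ new: flagged(c).
[3] (ii) [flagged(c) => closed(x)]; (iii) [flagged(c), has_feathers(c) => signed(x)]. ⇒ new: closed(x), signed(x).
[4] (i) [signed(x) => cold(c)]. ⇒ new: cold(c).

closed(x), cold(c), flagged(c), flies(c), green(x), has_feathers(c), hot(item2), locked(x), mammal(x), penguin(item2), signed(x), small(x), swims(item2)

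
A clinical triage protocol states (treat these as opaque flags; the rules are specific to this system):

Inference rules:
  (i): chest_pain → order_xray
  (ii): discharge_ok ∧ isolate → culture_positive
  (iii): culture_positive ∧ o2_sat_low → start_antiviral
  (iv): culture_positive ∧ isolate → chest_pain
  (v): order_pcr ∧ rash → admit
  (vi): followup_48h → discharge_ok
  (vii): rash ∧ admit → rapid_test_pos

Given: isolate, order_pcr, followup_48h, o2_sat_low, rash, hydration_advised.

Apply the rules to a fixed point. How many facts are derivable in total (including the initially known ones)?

Round 1 — (v), (vi), derive admit, discharge_ok.
Round 2 — (ii), (vii), derive culture_positive, rapid_test_pos.
Round 3 — (iii), (iv), derive start_antiviral, chest_pain.
Round 4 — (i), derive order_xray.
Closure: {admit, chest_pain, culture_positive, discharge_ok, followup_48h, hydration_advised, isolate, o2_sat_low, order_pcr, order_xray, rapid_test_pos, rash, start_antiviral} — 13 facts.

13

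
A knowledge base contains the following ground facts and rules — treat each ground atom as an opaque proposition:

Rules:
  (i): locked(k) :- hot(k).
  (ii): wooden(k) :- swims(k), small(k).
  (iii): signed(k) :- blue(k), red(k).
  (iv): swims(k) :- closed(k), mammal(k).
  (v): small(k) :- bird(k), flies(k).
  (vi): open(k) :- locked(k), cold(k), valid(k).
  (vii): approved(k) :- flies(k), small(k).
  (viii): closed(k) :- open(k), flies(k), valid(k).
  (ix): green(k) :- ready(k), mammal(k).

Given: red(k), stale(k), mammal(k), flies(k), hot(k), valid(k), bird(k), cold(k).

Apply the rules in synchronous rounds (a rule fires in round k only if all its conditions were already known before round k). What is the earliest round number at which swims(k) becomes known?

Round 1 fires (i), (v), giving locked(k), small(k).
Round 2 fires (vi), (vii), giving open(k), approved(k).
Round 3 fires (viii), giving closed(k).
Round 4 fires (iv), giving swims(k).
swims(k) first appears in round 4.

4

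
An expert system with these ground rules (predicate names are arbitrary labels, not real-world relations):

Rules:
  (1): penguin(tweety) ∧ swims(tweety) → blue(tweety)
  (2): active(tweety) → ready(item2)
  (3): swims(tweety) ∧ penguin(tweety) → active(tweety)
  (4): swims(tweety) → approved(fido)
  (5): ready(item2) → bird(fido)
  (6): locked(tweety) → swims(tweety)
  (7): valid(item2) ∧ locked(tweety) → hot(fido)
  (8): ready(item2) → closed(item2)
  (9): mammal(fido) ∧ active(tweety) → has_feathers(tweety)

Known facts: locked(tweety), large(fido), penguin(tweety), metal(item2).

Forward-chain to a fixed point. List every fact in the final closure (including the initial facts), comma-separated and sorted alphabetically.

Round 1: (6) [locked(tweety) → swims(tweety)]. Adds swims(tweety).
Round 2: (1) [penguin(tweety) ∧ swims(tweety) → blue(tweety)]; (3) [swims(tweety) ∧ penguin(tweety) → active(tweety)]; (4) [swims(tweety) → approved(fido)]. Adds blue(tweety), active(tweety), approved(fido).
Round 3: (2) [active(tweety) → ready(item2)]. Adds ready(item2).
Round 4: (5) [ready(item2) → bird(fido)]; (8) [ready(item2) → closed(item2)]. Adds bird(fido), closed(item2).

active(tweety), approved(fido), bird(fido), blue(tweety), closed(item2), large(fido), locked(tweety), metal(item2), penguin(tweety), ready(item2), swims(tweety)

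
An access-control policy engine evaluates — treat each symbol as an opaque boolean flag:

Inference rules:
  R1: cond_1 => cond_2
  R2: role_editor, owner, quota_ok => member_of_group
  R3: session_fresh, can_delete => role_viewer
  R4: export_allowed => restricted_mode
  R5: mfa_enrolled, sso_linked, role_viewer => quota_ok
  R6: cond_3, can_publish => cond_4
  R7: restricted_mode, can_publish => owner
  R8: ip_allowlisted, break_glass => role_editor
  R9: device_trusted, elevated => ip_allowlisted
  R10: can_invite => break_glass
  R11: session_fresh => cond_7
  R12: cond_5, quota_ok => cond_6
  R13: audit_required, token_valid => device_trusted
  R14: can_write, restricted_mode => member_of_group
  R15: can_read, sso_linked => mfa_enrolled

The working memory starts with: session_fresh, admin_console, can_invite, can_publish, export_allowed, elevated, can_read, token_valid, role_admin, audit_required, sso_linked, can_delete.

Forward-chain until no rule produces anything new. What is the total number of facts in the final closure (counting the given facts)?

23

Round 1: R3 [session_fresh, can_delete => role_viewer]; R4 [export_allowed => restricted_mode]; R10 [can_invite => break_glass]; R11 [session_fresh => cond_7]; R13 [audit_required, token_valid => device_trusted]; R15 [can_read, sso_linked => mfa_enrolled]. Adds role_viewer, restricted_mode, break_glass, cond_7, device_trusted, mfa_enrolled.
Round 2: R5 [mfa_enrolled, sso_linked, role_viewer => quota_ok]; R7 [restricted_mode, can_publish => owner]; R9 [device_trusted, elevated => ip_allowlisted]. Adds quota_ok, owner, ip_allowlisted.
Round 3: R8 [ip_allowlisted, break_glass => role_editor]. Adds role_editor.
Round 4: R2 [role_editor, owner, quota_ok => member_of_group]. Adds member_of_group.
Closure: {admin_console, audit_required, break_glass, can_delete, can_invite, can_publish, can_read, cond_7, device_trusted, elevated, export_allowed, ip_allowlisted, member_of_group, mfa_enrolled, owner, quota_ok, restricted_mode, role_admin, role_editor, role_viewer, session_fresh, sso_linked, token_valid} — 23 facts.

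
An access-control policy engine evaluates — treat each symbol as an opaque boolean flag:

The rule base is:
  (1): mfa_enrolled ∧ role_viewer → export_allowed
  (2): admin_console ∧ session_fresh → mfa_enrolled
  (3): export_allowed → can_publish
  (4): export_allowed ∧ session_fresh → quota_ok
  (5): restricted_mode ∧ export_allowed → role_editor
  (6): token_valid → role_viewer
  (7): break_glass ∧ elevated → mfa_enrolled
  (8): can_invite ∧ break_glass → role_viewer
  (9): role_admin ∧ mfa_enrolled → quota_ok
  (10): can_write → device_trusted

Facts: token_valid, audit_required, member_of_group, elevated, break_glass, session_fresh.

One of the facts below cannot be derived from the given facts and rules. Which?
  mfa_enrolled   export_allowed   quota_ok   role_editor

role_editor

Round 1 fires (6), (7), giving role_viewer, mfa_enrolled.
Round 2 fires (1), giving export_allowed.
Round 3 fires (3), (4), giving can_publish, quota_ok.
Derived: export_allowed (round 2), mfa_enrolled (round 1), quota_ok (round 3). role_editor never appears in any round.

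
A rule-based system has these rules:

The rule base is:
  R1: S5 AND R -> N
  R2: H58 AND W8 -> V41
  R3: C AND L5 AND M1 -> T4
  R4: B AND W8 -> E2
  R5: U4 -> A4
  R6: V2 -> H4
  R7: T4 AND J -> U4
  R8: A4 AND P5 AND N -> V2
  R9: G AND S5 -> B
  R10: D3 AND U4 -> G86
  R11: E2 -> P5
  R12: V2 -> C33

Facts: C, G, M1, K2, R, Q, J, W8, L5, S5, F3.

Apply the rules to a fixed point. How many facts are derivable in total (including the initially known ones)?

21

[1] R1 [S5 AND R -> N]; R3 [C AND L5 AND M1 -> T4]; R9 [G AND S5 -> B]. ⇒ new: N, T4, B.
[2] R4 [B AND W8 -> E2]; R7 [T4 AND J -> U4]. ⇒ new: E2, U4.
[3] R5 [U4 -> A4]; R11 [E2 -> P5]. ⇒ new: A4, P5.
[4] R8 [A4 AND P5 AND N -> V2]. ⇒ new: V2.
[5] R6 [V2 -> H4]; R12 [V2 -> C33]. ⇒ new: H4, C33.
Closure: {A4, B, C, C33, E2, F3, G, H4, J, K2, L5, M1, N, P5, Q, R, S5, T4, U4, V2, W8} — 21 facts.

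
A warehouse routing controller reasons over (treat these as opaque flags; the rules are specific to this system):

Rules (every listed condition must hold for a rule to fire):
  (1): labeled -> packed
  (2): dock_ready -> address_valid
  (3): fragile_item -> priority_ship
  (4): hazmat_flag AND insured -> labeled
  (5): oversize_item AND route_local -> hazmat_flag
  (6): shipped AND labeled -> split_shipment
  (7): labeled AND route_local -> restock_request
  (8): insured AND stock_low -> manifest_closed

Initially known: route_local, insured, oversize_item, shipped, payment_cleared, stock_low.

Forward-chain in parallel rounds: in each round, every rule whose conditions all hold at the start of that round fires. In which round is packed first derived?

Round 1 fires (5), (8), giving hazmat_flag, manifest_closed.
Round 2 fires (4), giving labeled.
Round 3 fires (1), (6), (7), giving packed, split_shipment, restock_request.
packed first appears in round 3.

3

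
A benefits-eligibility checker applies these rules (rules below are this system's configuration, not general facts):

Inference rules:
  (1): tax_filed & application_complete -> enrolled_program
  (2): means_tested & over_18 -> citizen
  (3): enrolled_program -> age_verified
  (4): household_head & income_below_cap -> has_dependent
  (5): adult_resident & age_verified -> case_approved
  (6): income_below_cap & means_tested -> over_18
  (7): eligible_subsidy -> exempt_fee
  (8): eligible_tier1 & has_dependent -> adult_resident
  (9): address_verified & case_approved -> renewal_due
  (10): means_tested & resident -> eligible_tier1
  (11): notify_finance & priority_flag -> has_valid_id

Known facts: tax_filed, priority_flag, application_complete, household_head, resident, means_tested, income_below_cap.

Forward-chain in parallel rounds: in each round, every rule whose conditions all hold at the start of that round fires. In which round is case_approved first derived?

Round 1 — (1), (4), (6), (10), derive enrolled_program, has_dependent, over_18, eligible_tier1.
Round 2 — (2), (3), (8), derive citizen, age_verified, adult_resident.
Round 3 — (5), derive case_approved.
case_approved first appears in round 3.

3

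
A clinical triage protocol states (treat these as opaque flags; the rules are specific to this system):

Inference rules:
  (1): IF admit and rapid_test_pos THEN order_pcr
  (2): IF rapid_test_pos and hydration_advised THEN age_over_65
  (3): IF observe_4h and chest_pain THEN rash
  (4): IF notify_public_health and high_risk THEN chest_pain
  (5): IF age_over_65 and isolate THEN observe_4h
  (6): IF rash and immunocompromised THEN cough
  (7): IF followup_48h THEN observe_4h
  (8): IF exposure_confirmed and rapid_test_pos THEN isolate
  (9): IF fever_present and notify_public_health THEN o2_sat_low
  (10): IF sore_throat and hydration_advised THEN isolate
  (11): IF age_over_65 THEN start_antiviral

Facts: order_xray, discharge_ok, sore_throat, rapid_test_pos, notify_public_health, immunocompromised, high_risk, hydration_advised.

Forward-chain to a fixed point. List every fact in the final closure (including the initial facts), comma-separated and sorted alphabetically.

Round 1 fires (2), (4), (10), giving age_over_65, chest_pain, isolate.
Round 2 fires (5), (11), giving observe_4h, start_antiviral.
Round 3 fires (3), giving rash.
Round 4 fires (6), giving cough.

age_over_65, chest_pain, cough, discharge_ok, high_risk, hydration_advised, immunocompromised, isolate, notify_public_health, observe_4h, order_xray, rapid_test_pos, rash, sore_throat, start_antiviral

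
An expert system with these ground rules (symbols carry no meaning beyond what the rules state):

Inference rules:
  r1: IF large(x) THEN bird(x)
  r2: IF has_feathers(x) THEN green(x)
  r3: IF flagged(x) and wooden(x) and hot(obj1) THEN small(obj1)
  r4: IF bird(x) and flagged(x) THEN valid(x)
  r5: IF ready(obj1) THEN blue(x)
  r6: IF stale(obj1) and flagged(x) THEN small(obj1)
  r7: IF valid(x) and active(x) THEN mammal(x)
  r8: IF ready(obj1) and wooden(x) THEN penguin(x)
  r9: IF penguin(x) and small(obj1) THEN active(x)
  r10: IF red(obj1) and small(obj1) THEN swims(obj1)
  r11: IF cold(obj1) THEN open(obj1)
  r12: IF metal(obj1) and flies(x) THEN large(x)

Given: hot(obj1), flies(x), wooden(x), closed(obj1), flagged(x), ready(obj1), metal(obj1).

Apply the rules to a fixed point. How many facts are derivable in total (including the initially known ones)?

Round 1 — r3, r5, r8, r12, derive small(obj1), blue(x), penguin(x), large(x).
Round 2 — r1, r9, derive bird(x), active(x).
Round 3 — r4, derive valid(x).
Round 4 — r7, derive mammal(x).
Closure: {active(x), bird(x), blue(x), closed(obj1), flagged(x), flies(x), hot(obj1), large(x), mammal(x), metal(obj1), penguin(x), ready(obj1), small(obj1), valid(x), wooden(x)} — 15 facts.

15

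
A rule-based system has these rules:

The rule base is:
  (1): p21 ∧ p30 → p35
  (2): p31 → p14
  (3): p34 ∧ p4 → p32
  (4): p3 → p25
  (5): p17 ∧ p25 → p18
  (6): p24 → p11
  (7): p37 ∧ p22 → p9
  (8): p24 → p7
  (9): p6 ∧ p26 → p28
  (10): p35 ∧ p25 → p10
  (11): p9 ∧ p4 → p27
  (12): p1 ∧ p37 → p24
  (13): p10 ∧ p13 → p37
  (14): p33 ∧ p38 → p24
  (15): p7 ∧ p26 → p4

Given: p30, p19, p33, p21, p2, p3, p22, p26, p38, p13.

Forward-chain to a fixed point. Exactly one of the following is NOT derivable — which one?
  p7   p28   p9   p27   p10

[1] (1) [p21 ∧ p30 → p35]; (4) [p3 → p25]; (14) [p33 ∧ p38 → p24]. ⇒ new: p35, p25, p24.
[2] (6) [p24 → p11]; (8) [p24 → p7]; (10) [p35 ∧ p25 → p10]. ⇒ new: p11, p7, p10.
[3] (13) [p10 ∧ p13 → p37]; (15) [p7 ∧ p26 → p4]. ⇒ new: p37, p4.
[4] (7) [p37 ∧ p22 → p9]. ⇒ new: p9.
[5] (11) [p9 ∧ p4 → p27]. ⇒ new: p27.
Derived: p27 (round 5), p9 (round 4), p10 (round 2), p7 (round 2). p28 never appears in any round.

p28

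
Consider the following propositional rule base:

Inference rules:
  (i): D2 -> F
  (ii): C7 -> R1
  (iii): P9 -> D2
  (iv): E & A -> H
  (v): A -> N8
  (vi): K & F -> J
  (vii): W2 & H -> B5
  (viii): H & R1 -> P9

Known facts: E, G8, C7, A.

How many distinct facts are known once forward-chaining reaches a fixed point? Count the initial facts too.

10

[1] (ii) [C7 -> R1]; (iv) [E & A -> H]; (v) [A -> N8]. ⇒ new: R1, H, N8.
[2] (viii) [H & R1 -> P9]. ⇒ new: P9.
[3] (iii) [P9 -> D2]. ⇒ new: D2.
[4] (i) [D2 -> F]. ⇒ new: F.
Closure: {A, C7, D2, E, F, G8, H, N8, P9, R1} — 10 facts.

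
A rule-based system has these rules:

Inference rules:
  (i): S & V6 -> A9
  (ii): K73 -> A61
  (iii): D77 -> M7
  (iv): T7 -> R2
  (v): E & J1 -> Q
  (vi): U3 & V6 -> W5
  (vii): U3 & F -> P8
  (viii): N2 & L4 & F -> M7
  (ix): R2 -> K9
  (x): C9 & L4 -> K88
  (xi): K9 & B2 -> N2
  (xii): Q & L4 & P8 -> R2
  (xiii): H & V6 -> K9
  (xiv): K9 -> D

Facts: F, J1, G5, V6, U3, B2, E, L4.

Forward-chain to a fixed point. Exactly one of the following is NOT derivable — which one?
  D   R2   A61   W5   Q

Round 1 fires (v), (vi), (vii), giving Q, W5, P8.
Round 2 fires (xii), giving R2.
Round 3 fires (ix), giving K9.
Round 4 fires (xi), (xiv), giving N2, D.
Round 5 fires (viii), giving M7.
Derived: R2 (round 2), D (round 4), Q (round 1), W5 (round 1). A61 never appears in any round.

A61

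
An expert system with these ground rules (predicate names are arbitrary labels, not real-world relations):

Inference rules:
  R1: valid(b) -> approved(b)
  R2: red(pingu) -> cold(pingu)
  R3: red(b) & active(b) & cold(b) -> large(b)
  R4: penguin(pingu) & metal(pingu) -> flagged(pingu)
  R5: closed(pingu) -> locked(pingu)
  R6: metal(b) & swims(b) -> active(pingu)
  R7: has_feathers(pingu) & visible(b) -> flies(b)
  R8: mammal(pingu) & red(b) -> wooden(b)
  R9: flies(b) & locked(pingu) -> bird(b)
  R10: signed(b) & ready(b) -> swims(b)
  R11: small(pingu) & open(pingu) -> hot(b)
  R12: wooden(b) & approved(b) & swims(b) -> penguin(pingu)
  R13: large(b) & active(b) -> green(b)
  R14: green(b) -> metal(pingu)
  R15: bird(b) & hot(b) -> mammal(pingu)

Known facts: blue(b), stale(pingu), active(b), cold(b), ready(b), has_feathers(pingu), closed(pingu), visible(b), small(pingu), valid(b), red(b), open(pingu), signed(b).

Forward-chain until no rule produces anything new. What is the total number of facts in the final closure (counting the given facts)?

26

Round 1 — R1, R3, R5, R7, R10, R11, derive approved(b), large(b), locked(pingu), flies(b), swims(b), hot(b).
Round 2 — R9, R13, derive bird(b), green(b).
Round 3 — R14, R15, derive metal(pingu), mammal(pingu).
Round 4 — R8, derive wooden(b).
Round 5 — R12, derive penguin(pingu).
Round 6 — R4, derive flagged(pingu).
Closure: {active(b), approved(b), bird(b), blue(b), closed(pingu), cold(b), flagged(pingu), flies(b), green(b), has_feathers(pingu), hot(b), large(b), locked(pingu), mammal(pingu), metal(pingu), open(pingu), penguin(pingu), ready(b), red(b), signed(b), small(pingu), stale(pingu), swims(b), valid(b), visible(b), wooden(b)} — 26 facts.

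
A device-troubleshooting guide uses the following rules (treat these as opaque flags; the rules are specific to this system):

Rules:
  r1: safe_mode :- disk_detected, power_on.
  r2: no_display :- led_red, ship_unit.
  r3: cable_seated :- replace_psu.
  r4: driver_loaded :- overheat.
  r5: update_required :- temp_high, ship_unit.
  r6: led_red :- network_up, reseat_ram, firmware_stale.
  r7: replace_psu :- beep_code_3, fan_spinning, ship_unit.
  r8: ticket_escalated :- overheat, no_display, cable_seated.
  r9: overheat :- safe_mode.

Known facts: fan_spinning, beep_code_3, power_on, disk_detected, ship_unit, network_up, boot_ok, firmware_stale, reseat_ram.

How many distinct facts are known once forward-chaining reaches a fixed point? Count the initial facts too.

17

Round 1 — r1, r6, r7, derive safe_mode, led_red, replace_psu.
Round 2 — r2, r3, r9, derive no_display, cable_seated, overheat.
Round 3 — r4, r8, derive driver_loaded, ticket_escalated.
Closure: {beep_code_3, boot_ok, cable_seated, disk_detected, driver_loaded, fan_spinning, firmware_stale, led_red, network_up, no_display, overheat, power_on, replace_psu, reseat_ram, safe_mode, ship_unit, ticket_escalated} — 17 facts.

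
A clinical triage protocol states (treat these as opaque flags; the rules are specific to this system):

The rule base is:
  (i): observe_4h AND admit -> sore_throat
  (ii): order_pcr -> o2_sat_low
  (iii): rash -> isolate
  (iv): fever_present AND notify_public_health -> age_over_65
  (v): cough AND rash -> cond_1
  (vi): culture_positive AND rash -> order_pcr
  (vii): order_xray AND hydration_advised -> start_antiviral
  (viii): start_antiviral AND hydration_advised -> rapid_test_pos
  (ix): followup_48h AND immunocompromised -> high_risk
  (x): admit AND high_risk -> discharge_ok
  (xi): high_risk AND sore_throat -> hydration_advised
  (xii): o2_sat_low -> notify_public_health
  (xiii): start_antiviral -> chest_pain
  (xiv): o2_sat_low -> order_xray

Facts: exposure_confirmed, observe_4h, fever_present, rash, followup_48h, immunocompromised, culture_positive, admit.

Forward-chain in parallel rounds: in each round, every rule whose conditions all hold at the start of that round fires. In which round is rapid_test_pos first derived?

5

Round 1 — (i), (iii), (vi), (ix), derive sore_throat, isolate, order_pcr, high_risk.
Round 2 — (ii), (x), (xi), derive o2_sat_low, discharge_ok, hydration_advised.
Round 3 — (xii), (xiv), derive notify_public_health, order_xray.
Round 4 — (iv), (vii), derive age_over_65, start_antiviral.
Round 5 — (viii), (xiii), derive rapid_test_pos, chest_pain.
rapid_test_pos first appears in round 5.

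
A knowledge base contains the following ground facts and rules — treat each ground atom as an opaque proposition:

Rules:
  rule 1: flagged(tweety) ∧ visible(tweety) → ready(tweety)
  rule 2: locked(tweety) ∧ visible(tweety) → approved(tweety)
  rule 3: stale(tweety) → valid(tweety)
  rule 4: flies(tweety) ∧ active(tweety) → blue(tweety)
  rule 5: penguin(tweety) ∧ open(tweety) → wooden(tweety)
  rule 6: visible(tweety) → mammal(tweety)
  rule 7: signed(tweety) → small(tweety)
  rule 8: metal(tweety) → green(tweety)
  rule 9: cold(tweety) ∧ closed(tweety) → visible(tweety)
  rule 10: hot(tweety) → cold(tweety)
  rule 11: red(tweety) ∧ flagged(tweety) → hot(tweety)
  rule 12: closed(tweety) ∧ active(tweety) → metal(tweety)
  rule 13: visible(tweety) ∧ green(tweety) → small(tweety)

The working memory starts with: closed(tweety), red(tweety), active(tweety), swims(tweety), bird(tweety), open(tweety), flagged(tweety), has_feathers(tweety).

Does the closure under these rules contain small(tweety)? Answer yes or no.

Round 1 — rule 11, rule 12, derive hot(tweety), metal(tweety).
Round 2 — rule 8, rule 10, derive green(tweety), cold(tweety).
Round 3 — rule 9, derive visible(tweety).
Round 4 — rule 1, rule 6, rule 13, derive ready(tweety), mammal(tweety), small(tweety).
small(tweety) appears in round 4, so it is derivable.

yes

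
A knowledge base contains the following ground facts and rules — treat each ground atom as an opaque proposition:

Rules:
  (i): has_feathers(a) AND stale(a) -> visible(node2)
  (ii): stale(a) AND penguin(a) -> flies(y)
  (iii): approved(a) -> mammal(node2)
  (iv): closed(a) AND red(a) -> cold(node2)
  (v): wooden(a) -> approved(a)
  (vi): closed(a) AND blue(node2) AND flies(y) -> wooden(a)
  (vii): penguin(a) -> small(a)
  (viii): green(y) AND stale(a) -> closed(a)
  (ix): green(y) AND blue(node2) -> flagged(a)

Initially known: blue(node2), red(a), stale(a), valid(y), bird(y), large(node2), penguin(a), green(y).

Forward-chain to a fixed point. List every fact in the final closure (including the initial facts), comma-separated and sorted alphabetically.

Round 1: (ii) [stale(a) AND penguin(a) -> flies(y)]; (vii) [penguin(a) -> small(a)]; (viii) [green(y) AND stale(a) -> closed(a)]; (ix) [green(y) AND blue(node2) -> flagged(a)]. New: flies(y), small(a), closed(a), flagged(a).
Round 2: (iv) [closed(a) AND red(a) -> cold(node2)]; (vi) [closed(a) AND blue(node2) AND flies(y) -> wooden(a)]. New: cold(node2), wooden(a).
Round 3: (v) [wooden(a) -> approved(a)]. New: approved(a).
Round 4: (iii) [approved(a) -> mammal(node2)]. New: mammal(node2).

approved(a), bird(y), blue(node2), closed(a), cold(node2), flagged(a), flies(y), green(y), large(node2), mammal(node2), penguin(a), red(a), small(a), stale(a), valid(y), wooden(a)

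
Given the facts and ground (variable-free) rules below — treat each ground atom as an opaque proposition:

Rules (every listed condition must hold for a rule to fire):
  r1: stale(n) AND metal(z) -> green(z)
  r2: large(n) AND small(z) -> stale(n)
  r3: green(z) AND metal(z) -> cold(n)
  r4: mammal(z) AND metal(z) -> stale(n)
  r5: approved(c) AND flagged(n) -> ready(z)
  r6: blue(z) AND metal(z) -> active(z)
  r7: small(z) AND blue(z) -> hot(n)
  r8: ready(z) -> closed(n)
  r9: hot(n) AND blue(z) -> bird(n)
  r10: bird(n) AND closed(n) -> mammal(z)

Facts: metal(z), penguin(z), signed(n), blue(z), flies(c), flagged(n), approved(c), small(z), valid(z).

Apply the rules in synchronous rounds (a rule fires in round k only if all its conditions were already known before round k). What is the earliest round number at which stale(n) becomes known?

Round 1 — r5, r6, r7, derive ready(z), active(z), hot(n).
Round 2 — r8, r9, derive closed(n), bird(n).
Round 3 — r10, derive mammal(z).
Round 4 — r4, derive stale(n).
stale(n) first appears in round 4.

4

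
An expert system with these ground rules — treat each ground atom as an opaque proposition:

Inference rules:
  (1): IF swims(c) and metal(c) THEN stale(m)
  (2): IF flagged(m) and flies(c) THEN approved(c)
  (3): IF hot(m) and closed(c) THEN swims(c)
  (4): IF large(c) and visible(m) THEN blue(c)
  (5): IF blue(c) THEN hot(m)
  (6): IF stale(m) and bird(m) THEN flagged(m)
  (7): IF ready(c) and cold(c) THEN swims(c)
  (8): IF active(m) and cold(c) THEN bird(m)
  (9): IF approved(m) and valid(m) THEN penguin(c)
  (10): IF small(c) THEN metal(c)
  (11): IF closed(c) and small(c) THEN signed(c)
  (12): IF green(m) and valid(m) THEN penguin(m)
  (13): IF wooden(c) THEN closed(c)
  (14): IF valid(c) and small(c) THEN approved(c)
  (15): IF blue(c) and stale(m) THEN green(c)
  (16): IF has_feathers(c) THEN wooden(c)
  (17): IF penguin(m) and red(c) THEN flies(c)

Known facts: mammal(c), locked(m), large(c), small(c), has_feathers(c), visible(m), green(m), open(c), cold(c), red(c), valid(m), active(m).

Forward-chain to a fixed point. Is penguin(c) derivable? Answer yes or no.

Round 1 fires (4), (8), (10), (12), (16), giving blue(c), bird(m), metal(c), penguin(m), wooden(c).
Round 2 fires (5), (13), (17), giving hot(m), closed(c), flies(c).
Round 3 fires (3), (11), giving swims(c), signed(c).
Round 4 fires (1), giving stale(m).
Round 5 fires (6), (15), giving flagged(m), green(c).
Round 6 fires (2), giving approved(c).
Fixed point reached. penguin(c) is concluded only by (9); (9) needs approved(m) (never derived).

no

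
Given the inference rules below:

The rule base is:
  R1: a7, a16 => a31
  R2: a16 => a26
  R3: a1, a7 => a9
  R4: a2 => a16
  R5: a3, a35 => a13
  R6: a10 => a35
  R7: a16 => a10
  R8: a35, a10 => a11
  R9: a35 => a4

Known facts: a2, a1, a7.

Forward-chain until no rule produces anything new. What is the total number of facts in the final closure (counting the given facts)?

[1] R3 [a1, a7 => a9]; R4 [a2 => a16]. ⇒ new: a9, a16.
[2] R1 [a7, a16 => a31]; R2 [a16 => a26]; R7 [a16 => a10]. ⇒ new: a31, a26, a10.
[3] R6 [a10 => a35]. ⇒ new: a35.
[4] R8 [a35, a10 => a11]; R9 [a35 => a4]. ⇒ new: a11, a4.
Closure: {a1, a10, a11, a16, a2, a26, a31, a35, a4, a7, a9} — 11 facts.

11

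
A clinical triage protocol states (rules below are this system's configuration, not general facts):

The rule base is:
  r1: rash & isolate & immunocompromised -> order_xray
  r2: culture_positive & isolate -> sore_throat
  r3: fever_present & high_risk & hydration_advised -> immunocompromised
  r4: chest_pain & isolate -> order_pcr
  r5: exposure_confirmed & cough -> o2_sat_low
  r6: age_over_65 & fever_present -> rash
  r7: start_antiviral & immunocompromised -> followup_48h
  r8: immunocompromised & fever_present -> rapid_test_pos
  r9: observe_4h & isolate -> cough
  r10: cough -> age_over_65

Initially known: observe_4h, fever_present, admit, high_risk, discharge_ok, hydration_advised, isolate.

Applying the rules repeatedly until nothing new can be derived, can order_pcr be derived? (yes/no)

no

Round 1: r3 [fever_present & high_risk & hydration_advised -> immunocompromised]; r9 [observe_4h & isolate -> cough]. New: immunocompromised, cough.
Round 2: r8 [immunocompromised & fever_present -> rapid_test_pos]; r10 [cough -> age_over_65]. New: rapid_test_pos, age_over_65.
Round 3: r6 [age_over_65 & fever_present -> rash]. New: rash.
Round 4: r1 [rash & isolate & immunocompromised -> order_xray]. New: order_xray.
Fixed point reached. order_pcr is concluded only by r4; r4 needs chest_pain (never derived).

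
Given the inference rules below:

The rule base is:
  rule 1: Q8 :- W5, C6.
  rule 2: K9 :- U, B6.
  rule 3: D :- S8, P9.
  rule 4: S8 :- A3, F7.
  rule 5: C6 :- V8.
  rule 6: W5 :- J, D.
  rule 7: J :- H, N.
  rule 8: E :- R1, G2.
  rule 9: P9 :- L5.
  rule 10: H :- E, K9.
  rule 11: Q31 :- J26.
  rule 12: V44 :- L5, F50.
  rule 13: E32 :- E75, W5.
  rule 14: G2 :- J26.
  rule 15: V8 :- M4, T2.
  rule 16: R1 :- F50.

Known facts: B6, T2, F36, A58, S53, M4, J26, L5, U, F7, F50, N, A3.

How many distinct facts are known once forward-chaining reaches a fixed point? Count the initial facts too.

Round 1: rule 2 [K9 :- U, B6.]; rule 4 [S8 :- A3, F7.]; rule 9 [P9 :- L5.]; rule 11 [Q31 :- J26.]; rule 12 [V44 :- L5, F50.]; rule 14 [G2 :- J26.]; rule 15 [V8 :- M4, T2.]; rule 16 [R1 :- F50.]. New: K9, S8, P9, Q31, V44, G2, V8, R1.
Round 2: rule 3 [D :- S8, P9.]; rule 5 [C6 :- V8.]; rule 8 [E :- R1, G2.]. New: D, C6, E.
Round 3: rule 10 [H :- E, K9.]. New: H.
Round 4: rule 7 [J :- H, N.]. New: J.
Round 5: rule 6 [W5 :- J, D.]. New: W5.
Round 6: rule 1 [Q8 :- W5, C6.]. New: Q8.
Closure: {A3, A58, B6, C6, D, E, F36, F50, F7, G2, H, J, J26, K9, L5, M4, N, P9, Q31, Q8, R1, S53, S8, T2, U, V44, V8, W5} — 28 facts.

28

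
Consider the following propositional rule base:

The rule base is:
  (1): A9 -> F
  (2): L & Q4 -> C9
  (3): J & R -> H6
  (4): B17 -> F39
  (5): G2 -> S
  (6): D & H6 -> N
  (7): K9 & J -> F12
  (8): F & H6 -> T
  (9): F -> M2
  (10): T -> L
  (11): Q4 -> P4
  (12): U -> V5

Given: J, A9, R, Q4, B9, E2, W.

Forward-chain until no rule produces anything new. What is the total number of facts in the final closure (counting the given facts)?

14

Round 1 fires (1), (3), (11), giving F, H6, P4.
Round 2 fires (8), (9), giving T, M2.
Round 3 fires (10), giving L.
Round 4 fires (2), giving C9.
Closure: {A9, B9, C9, E2, F, H6, J, L, M2, P4, Q4, R, T, W} — 14 facts.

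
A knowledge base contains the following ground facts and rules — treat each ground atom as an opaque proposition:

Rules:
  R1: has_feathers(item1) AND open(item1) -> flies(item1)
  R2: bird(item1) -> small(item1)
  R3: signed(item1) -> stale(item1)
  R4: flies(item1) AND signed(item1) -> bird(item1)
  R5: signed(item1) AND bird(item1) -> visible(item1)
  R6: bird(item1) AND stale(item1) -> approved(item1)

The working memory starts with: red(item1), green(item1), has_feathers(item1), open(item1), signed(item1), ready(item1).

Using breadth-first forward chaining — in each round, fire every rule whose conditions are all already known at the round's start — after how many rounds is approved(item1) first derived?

3

Round 1: R1 [has_feathers(item1) AND open(item1) -> flies(item1)]; R3 [signed(item1) -> stale(item1)]. New: flies(item1), stale(item1).
Round 2: R4 [flies(item1) AND signed(item1) -> bird(item1)]. New: bird(item1).
Round 3: R2 [bird(item1) -> small(item1)]; R5 [signed(item1) AND bird(item1) -> visible(item1)]; R6 [bird(item1) AND stale(item1) -> approved(item1)]. New: small(item1), visible(item1), approved(item1).
approved(item1) first appears in round 3.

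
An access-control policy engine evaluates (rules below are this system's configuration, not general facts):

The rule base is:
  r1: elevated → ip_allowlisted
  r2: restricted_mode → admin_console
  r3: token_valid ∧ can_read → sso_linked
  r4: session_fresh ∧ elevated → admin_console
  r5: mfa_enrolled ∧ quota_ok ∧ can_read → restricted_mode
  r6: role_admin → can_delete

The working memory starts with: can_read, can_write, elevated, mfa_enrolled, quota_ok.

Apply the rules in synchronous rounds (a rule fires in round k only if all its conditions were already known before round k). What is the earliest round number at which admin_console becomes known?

2

Round 1 fires r1, r5, giving ip_allowlisted, restricted_mode.
Round 2 fires r2, giving admin_console.
admin_console first appears in round 2.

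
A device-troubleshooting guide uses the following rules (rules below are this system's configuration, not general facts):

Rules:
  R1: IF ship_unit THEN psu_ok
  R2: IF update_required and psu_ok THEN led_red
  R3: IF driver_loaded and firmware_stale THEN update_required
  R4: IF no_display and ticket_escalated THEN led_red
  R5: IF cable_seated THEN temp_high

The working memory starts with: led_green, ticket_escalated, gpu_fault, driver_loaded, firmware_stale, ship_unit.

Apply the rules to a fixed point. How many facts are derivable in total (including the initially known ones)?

Round 1 — R1, R3, derive psu_ok, update_required.
Round 2 — R2, derive led_red.
Closure: {driver_loaded, firmware_stale, gpu_fault, led_green, led_red, psu_ok, ship_unit, ticket_escalated, update_required} — 9 facts.

9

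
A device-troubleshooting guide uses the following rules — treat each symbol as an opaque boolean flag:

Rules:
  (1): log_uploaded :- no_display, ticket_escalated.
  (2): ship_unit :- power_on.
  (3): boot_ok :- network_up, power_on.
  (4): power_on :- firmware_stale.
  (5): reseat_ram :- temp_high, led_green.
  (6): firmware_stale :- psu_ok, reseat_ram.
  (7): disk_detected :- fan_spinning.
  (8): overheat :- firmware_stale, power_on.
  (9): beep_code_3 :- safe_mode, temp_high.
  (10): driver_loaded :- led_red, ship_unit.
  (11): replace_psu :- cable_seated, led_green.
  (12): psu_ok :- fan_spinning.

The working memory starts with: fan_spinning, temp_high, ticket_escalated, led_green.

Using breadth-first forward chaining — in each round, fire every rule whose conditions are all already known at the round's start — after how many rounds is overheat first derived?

4

Round 1 — (5), (7), (12), derive reseat_ram, disk_detected, psu_ok.
Round 2 — (6), derive firmware_stale.
Round 3 — (4), derive power_on.
Round 4 — (2), (8), derive ship_unit, overheat.
overheat first appears in round 4.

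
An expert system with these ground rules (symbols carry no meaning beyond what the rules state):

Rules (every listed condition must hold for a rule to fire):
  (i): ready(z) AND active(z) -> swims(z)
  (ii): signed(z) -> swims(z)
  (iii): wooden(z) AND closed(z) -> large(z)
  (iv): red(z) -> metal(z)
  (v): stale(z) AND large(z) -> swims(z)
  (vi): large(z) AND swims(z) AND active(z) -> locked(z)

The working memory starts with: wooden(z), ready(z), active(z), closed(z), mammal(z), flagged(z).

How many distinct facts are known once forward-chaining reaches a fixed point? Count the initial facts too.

9

Round 1 — (i), (iii), derive swims(z), large(z).
Round 2 — (vi), derive locked(z).
Closure: {active(z), closed(z), flagged(z), large(z), locked(z), mammal(z), ready(z), swims(z), wooden(z)} — 9 facts.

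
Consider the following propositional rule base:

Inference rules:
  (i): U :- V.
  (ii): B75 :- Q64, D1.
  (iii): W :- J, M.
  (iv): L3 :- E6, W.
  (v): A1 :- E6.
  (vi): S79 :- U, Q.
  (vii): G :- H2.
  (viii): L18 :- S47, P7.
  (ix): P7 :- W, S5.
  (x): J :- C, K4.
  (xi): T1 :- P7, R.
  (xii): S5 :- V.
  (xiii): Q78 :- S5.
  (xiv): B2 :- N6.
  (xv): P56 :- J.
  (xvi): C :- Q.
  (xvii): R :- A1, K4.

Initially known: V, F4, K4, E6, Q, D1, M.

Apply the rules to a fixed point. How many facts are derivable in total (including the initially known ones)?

20

[1] (i) [U :- V.]; (v) [A1 :- E6.]; (xii) [S5 :- V.]; (xvi) [C :- Q.]. ⇒ new: U, A1, S5, C.
[2] (vi) [S79 :- U, Q.]; (x) [J :- C, K4.]; (xiii) [Q78 :- S5.]; (xvii) [R :- A1, K4.]. ⇒ new: S79, J, Q78, R.
[3] (iii) [W :- J, M.]; (xv) [P56 :- J.]. ⇒ new: W, P56.
[4] (iv) [L3 :- E6, W.]; (ix) [P7 :- W, S5.]. ⇒ new: L3, P7.
[5] (xi) [T1 :- P7, R.]. ⇒ new: T1.
Closure: {A1, C, D1, E6, F4, J, K4, L3, M, P56, P7, Q, Q78, R, S5, S79, T1, U, V, W} — 20 facts.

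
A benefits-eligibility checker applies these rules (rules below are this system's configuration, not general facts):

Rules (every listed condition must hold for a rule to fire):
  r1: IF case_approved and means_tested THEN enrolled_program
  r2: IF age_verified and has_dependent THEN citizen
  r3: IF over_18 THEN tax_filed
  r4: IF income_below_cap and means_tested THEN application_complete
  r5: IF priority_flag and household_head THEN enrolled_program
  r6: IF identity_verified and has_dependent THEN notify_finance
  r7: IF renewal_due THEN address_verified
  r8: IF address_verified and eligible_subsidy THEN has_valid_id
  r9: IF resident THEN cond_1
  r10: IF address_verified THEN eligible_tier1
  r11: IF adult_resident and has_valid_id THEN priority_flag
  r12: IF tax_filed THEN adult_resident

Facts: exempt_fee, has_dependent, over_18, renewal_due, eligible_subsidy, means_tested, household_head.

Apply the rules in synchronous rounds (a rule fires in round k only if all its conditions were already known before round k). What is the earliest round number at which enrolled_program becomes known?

4

Round 1 fires r3, r7, giving tax_filed, address_verified.
Round 2 fires r8, r10, r12, giving has_valid_id, eligible_tier1, adult_resident.
Round 3 fires r11, giving priority_flag.
Round 4 fires r5, giving enrolled_program.
enrolled_program first appears in round 4.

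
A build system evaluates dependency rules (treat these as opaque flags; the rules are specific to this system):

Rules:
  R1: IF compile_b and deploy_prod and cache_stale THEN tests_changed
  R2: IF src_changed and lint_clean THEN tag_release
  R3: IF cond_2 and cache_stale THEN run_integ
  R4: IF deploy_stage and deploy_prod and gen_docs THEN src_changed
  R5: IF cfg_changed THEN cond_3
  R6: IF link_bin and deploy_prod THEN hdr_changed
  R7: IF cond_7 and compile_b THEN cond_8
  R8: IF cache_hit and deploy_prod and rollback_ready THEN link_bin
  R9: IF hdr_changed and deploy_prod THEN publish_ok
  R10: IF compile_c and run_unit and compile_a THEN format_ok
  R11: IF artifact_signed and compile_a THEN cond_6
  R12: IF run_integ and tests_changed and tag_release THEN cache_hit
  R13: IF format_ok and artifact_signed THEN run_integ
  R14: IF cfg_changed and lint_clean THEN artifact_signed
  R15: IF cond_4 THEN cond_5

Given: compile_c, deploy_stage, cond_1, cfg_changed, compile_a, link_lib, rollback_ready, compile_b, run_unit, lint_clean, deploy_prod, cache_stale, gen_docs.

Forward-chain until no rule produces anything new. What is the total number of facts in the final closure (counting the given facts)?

Round 1 — R1, R4, R5, R10, R14, derive tests_changed, src_changed, cond_3, format_ok, artifact_signed.
Round 2 — R2, R11, R13, derive tag_release, cond_6, run_integ.
Round 3 — R12, derive cache_hit.
Round 4 — R8, derive link_bin.
Round 5 — R6, derive hdr_changed.
Round 6 — R9, derive publish_ok.
Closure: {artifact_signed, cache_hit, cache_stale, cfg_changed, compile_a, compile_b, compile_c, cond_1, cond_3, cond_6, deploy_prod, deploy_stage, format_ok, gen_docs, hdr_changed, link_bin, link_lib, lint_clean, publish_ok, rollback_ready, run_integ, run_unit, src_changed, tag_release, tests_changed} — 25 facts.

25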